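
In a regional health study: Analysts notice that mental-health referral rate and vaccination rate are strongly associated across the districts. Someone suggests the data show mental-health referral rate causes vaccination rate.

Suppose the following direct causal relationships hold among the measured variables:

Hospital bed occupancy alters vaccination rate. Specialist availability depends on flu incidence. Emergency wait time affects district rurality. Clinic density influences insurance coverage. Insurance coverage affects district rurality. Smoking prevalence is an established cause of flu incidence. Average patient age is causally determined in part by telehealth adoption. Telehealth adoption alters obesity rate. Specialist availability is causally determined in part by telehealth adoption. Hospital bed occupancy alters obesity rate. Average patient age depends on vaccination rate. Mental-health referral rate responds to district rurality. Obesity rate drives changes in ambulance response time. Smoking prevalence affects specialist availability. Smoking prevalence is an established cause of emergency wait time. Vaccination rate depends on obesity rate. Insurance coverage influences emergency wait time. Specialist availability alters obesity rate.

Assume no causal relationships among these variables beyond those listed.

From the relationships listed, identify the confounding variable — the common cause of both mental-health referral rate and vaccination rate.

smoking prevalence

Smoking prevalence has a causal path to mental-health referral rate (smoking prevalence → emergency wait time → district rurality → mental-health referral rate) and a separate causal path to vaccination rate (smoking prevalence → specialist availability → obesity rate → vaccination rate), so it is a common cause of both.
No stated relationship gives mental-health referral rate a causal route to vaccination rate, so the correlation is explained by the shared upstream cause rather than a direct effect.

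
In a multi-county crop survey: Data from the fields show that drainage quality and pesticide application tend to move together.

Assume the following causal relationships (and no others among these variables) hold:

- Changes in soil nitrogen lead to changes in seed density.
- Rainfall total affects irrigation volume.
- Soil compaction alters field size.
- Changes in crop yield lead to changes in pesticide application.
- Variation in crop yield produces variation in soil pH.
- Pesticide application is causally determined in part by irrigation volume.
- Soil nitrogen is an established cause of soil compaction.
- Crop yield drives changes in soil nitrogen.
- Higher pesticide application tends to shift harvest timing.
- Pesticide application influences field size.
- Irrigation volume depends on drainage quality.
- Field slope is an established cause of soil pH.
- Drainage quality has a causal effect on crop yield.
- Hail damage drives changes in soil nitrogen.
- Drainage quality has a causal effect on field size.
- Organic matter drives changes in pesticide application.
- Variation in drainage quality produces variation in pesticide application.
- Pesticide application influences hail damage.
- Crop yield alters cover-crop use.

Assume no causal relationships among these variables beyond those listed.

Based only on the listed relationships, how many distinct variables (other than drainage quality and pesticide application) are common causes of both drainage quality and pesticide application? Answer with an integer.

No listed variable has a causal path to both drainage quality and pesticide application, so there are no common causes.

0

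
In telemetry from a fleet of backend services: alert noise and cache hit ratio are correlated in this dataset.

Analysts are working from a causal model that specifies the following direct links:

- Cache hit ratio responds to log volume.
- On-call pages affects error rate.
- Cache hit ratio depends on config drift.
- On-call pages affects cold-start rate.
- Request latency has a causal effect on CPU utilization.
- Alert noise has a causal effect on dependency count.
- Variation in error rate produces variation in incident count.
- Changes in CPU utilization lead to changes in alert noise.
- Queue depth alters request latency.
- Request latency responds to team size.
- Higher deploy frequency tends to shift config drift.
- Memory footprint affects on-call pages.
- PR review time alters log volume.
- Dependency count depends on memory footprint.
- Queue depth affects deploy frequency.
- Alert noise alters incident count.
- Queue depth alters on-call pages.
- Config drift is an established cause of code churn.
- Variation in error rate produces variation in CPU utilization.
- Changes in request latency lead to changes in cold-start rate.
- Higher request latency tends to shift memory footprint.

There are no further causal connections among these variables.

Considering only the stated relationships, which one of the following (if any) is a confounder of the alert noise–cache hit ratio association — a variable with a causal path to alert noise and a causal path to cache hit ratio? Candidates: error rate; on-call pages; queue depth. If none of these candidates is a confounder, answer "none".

queue depth

Queue depth causes alert noise (queue depth → request latency → CPU utilization → alert noise) and also causes cache hit ratio (queue depth → deploy frequency → config drift → cache hit ratio); it is a common cause of both.
Each of the other candidates lacks a causal path to at least one of alert noise and cache hit ratio, so they do not confound the relationship.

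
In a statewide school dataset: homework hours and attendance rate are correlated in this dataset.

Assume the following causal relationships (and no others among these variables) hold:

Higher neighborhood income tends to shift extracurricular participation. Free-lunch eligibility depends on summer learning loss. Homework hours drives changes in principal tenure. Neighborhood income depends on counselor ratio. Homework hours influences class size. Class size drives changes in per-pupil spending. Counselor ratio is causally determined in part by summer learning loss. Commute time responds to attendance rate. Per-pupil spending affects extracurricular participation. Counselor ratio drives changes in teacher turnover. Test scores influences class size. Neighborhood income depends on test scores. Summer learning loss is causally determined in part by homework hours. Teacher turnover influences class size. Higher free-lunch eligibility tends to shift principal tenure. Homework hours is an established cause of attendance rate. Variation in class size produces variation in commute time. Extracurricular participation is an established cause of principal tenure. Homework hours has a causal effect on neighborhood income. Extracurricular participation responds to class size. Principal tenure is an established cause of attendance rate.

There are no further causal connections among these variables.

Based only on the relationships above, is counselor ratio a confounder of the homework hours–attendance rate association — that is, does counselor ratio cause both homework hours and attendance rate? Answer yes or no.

Counselor ratio has no stated causal path to homework hours. A confounder must cause both variables, so counselor ratio does not qualify.

no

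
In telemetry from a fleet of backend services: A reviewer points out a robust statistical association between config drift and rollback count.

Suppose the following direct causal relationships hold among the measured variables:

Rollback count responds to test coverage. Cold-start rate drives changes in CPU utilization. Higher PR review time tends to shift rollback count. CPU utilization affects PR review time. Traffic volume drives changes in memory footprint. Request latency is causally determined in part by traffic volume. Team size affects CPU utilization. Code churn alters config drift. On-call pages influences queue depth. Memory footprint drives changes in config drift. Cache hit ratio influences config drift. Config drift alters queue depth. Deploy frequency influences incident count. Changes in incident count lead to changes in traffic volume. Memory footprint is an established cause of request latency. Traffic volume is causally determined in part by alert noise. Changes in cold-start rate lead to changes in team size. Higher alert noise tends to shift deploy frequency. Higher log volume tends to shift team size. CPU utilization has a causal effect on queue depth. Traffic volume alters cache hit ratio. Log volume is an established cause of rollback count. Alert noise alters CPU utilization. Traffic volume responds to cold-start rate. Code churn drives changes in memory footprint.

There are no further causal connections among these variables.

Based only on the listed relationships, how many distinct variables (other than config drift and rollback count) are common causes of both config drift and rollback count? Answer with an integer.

The common causes are: alert noise (to config drift via alert noise → traffic volume → memory footprint → config drift; to rollback count via alert noise → CPU utilization → PR review time → rollback count); cold-start rate (to config drift via cold-start rate → traffic volume → memory footprint → config drift; to rollback count via cold-start rate → CPU utilization → PR review time → rollback count).
Every other variable lacks a causal path to at least one of config drift and rollback count.

2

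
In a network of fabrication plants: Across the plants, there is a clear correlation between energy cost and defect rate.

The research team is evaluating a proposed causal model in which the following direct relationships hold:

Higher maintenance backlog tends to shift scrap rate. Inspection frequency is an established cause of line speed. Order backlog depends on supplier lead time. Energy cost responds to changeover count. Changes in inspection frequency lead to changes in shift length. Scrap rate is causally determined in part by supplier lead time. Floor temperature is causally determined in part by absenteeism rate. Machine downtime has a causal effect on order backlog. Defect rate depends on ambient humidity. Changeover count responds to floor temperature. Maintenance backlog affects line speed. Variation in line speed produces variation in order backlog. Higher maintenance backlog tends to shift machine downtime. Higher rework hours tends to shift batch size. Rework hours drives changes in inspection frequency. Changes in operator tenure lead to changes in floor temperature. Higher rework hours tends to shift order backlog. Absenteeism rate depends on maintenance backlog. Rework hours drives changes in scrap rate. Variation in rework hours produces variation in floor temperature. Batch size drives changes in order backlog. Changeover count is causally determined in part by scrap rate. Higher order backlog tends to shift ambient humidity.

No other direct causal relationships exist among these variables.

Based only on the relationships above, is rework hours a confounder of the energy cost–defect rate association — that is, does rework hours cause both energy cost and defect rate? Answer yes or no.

yes

Rework hours has a causal path to energy cost (rework hours → floor temperature → changeover count → energy cost) and to defect rate (rework hours → order backlog → ambient humidity → defect rate), so it is a common cause of both — a confounder.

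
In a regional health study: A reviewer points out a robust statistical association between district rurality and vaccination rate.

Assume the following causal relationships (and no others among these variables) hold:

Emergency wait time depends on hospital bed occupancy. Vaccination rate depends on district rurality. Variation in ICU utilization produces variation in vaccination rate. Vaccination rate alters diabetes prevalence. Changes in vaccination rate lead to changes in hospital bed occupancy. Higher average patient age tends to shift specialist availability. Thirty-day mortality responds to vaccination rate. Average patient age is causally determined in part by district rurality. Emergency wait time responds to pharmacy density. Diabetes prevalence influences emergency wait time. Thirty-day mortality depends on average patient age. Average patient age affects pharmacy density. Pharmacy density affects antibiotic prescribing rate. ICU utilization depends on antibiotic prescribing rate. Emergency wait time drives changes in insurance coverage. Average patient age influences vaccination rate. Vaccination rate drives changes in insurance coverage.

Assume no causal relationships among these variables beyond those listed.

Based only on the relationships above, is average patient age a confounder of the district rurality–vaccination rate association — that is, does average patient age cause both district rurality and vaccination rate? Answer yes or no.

no

Average patient age has no stated causal path to district rurality. A confounder must cause both variables, so average patient age does not qualify.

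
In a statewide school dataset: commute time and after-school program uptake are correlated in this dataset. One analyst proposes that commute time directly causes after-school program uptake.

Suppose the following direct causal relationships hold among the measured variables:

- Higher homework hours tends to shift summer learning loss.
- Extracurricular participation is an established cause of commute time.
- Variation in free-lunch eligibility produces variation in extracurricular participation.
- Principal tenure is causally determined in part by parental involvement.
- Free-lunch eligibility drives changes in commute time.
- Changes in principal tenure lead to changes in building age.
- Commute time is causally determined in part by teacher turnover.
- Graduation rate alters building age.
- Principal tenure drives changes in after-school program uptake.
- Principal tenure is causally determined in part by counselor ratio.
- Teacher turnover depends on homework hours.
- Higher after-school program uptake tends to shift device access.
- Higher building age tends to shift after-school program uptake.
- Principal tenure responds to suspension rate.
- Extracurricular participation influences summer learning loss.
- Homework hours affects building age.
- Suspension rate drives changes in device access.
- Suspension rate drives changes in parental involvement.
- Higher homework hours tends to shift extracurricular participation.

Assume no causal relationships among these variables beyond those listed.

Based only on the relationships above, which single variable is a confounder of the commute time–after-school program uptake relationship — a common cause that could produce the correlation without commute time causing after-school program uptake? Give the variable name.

homework hours

Homework hours has a causal path to commute time (homework hours → teacher turnover → commute time) and a separate causal path to after-school program uptake (homework hours → building age → after-school program uptake), so it is a common cause of both.
No stated relationship gives commute time a causal route to after-school program uptake, so the correlation is explained by the shared upstream cause rather than a direct effect.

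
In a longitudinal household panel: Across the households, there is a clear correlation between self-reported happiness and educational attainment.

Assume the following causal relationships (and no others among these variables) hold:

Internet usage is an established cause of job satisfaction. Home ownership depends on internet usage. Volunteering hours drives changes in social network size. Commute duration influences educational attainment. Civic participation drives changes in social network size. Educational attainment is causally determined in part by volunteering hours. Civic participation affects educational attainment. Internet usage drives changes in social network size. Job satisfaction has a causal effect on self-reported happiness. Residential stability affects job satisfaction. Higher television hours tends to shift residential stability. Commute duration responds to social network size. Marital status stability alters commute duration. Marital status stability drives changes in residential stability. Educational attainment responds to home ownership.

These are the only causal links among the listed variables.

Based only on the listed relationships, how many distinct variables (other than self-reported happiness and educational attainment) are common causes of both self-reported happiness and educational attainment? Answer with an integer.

The common causes are: internet usage (to self-reported happiness via internet usage → job satisfaction → self-reported happiness; to educational attainment via internet usage → home ownership → educational attainment); marital status stability (to self-reported happiness via marital status stability → residential stability → job satisfaction → self-reported happiness; to educational attainment via marital status stability → commute duration → educational attainment).
Every other variable lacks a causal path to at least one of self-reported happiness and educational attainment.

2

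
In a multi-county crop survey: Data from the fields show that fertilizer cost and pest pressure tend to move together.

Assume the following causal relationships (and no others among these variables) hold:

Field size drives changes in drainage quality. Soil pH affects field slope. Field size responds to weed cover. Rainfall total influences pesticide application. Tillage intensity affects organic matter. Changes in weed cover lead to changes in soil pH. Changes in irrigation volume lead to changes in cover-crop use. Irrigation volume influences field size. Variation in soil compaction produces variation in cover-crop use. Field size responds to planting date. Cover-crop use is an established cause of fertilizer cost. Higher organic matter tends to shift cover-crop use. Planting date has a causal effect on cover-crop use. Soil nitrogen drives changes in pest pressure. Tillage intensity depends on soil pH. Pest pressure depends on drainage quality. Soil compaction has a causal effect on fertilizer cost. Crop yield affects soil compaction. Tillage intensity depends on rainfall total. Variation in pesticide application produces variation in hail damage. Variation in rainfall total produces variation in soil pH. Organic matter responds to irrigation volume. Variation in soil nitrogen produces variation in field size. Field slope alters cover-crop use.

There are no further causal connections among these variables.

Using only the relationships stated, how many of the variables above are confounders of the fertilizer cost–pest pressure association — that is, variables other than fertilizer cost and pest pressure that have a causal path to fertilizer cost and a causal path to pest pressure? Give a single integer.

3

The common causes are: irrigation volume (to fertilizer cost via irrigation volume → cover-crop use → fertilizer cost; to pest pressure via irrigation volume → field size → drainage quality → pest pressure); planting date (to fertilizer cost via planting date → cover-crop use → fertilizer cost; to pest pressure via planting date → field size → drainage quality → pest pressure); weed cover (to fertilizer cost via weed cover → soil pH → field slope → cover-crop use → fertilizer cost; to pest pressure via weed cover → field size → drainage quality → pest pressure).
Every other variable lacks a causal path to at least one of fertilizer cost and pest pressure.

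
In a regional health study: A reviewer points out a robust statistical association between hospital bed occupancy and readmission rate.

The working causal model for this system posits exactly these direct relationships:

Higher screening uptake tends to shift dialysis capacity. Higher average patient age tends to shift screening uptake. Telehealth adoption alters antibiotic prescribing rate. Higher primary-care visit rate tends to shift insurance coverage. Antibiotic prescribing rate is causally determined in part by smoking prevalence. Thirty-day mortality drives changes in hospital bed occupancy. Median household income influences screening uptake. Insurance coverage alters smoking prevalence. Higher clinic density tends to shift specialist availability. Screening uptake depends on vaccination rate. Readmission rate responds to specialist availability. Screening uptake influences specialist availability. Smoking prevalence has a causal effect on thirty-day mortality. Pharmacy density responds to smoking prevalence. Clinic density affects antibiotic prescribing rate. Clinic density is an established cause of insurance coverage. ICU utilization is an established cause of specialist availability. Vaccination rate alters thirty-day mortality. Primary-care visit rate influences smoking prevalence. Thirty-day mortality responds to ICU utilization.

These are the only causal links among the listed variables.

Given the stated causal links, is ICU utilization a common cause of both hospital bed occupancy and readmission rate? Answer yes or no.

yes

ICU utilization has a causal path to hospital bed occupancy (ICU utilization → thirty-day mortality → hospital bed occupancy) and to readmission rate (ICU utilization → specialist availability → readmission rate), so it is a common cause of both — a confounder.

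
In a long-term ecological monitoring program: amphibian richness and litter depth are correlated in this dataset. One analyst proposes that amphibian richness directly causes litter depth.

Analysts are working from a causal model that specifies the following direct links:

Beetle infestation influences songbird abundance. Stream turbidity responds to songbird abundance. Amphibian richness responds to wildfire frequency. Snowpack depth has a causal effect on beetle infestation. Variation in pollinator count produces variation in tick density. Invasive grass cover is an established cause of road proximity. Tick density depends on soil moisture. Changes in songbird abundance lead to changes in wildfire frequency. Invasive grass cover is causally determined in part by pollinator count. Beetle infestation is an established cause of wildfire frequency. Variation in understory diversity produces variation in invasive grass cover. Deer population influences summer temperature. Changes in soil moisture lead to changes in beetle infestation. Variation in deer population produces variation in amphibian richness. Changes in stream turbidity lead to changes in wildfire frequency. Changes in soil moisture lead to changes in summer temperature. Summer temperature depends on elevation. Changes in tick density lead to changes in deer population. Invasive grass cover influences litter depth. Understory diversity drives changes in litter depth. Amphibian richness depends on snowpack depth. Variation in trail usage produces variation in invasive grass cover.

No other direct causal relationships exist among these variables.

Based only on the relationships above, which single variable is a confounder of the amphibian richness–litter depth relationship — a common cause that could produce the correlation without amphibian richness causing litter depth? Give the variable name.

Pollinator count has a causal path to amphibian richness (pollinator count → tick density → deer population → amphibian richness) and a separate causal path to litter depth (pollinator count → invasive grass cover → litter depth), so it is a common cause of both.
No stated relationship gives amphibian richness a causal route to litter depth, so the correlation is explained by the shared upstream cause rather than a direct effect.

pollinator count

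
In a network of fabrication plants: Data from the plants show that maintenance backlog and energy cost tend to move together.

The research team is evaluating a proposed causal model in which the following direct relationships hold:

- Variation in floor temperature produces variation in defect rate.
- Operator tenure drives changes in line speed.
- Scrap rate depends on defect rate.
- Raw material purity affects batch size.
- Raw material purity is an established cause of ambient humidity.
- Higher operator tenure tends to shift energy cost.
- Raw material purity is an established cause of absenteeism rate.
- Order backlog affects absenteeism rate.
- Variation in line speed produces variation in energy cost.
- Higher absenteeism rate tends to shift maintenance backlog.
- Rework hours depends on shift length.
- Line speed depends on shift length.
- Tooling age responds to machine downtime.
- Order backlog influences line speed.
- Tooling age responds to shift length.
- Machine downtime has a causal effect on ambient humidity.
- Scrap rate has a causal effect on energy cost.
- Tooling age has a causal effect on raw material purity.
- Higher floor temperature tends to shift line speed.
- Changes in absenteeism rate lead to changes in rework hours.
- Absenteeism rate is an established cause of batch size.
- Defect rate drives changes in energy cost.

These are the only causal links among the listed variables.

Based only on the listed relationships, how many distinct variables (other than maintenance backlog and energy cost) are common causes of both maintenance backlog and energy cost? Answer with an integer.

2

The common causes are: order backlog (to maintenance backlog via order backlog → absenteeism rate → maintenance backlog; to energy cost via order backlog → line speed → energy cost); shift length (to maintenance backlog via shift length → tooling age → raw material purity → absenteeism rate → maintenance backlog; to energy cost via shift length → line speed → energy cost).
Every other variable lacks a causal path to at least one of maintenance backlog and energy cost.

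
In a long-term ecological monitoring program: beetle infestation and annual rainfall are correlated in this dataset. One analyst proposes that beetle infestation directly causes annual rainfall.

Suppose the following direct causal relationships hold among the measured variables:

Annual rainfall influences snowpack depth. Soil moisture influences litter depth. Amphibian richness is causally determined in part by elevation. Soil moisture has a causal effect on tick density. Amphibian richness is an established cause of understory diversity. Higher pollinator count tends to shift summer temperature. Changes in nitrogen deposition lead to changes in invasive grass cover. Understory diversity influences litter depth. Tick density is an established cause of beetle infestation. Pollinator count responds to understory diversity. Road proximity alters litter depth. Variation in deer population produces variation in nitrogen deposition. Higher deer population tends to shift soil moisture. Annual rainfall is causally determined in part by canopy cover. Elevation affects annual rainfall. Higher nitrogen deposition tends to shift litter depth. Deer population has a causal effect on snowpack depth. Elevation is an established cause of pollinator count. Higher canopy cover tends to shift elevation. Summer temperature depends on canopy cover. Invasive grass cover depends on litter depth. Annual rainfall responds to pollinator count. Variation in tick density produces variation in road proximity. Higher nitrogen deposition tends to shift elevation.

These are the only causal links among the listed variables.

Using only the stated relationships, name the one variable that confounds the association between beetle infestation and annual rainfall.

Deer population has a causal path to beetle infestation (deer population → soil moisture → tick density → beetle infestation) and a separate causal path to annual rainfall (deer population → nitrogen deposition → elevation → annual rainfall), so it is a common cause of both.
No stated relationship gives beetle infestation a causal route to annual rainfall, so the correlation is explained by the shared upstream cause rather than a direct effect.

deer population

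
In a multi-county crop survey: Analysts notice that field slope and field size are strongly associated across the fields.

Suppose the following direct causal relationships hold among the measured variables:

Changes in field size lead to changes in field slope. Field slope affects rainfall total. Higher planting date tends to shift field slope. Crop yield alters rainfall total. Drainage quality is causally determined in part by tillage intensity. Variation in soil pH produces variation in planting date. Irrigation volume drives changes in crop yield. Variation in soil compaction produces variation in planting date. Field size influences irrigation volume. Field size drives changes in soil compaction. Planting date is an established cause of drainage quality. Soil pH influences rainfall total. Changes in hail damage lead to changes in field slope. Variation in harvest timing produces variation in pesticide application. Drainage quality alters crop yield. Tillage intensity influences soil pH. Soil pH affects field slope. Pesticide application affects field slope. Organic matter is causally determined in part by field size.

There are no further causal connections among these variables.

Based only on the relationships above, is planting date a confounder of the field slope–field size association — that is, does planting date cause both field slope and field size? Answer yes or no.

Planting date has no stated causal path to field size. A confounder must cause both variables, so planting date does not qualify.

no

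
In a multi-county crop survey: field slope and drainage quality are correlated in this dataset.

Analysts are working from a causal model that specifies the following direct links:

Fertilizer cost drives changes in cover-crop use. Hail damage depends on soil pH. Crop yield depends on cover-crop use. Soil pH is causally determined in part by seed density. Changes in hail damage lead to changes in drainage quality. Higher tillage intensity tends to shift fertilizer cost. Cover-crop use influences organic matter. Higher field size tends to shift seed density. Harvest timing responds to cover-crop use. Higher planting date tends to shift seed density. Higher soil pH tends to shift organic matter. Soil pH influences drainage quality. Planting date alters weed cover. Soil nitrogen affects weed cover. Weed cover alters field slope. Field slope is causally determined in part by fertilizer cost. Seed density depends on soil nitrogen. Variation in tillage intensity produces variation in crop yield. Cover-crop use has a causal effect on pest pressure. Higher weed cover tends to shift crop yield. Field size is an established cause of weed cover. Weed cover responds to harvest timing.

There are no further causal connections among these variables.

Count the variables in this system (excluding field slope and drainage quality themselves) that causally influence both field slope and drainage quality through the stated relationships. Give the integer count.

3

The common causes are: field size (to field slope via field size → weed cover → field slope; to drainage quality via field size → seed density → soil pH → drainage quality); planting date (to field slope via planting date → weed cover → field slope; to drainage quality via planting date → seed density → soil pH → drainage quality); soil nitrogen (to field slope via soil nitrogen → weed cover → field slope; to drainage quality via soil nitrogen → seed density → soil pH → drainage quality).
Every other variable lacks a causal path to at least one of field slope and drainage quality.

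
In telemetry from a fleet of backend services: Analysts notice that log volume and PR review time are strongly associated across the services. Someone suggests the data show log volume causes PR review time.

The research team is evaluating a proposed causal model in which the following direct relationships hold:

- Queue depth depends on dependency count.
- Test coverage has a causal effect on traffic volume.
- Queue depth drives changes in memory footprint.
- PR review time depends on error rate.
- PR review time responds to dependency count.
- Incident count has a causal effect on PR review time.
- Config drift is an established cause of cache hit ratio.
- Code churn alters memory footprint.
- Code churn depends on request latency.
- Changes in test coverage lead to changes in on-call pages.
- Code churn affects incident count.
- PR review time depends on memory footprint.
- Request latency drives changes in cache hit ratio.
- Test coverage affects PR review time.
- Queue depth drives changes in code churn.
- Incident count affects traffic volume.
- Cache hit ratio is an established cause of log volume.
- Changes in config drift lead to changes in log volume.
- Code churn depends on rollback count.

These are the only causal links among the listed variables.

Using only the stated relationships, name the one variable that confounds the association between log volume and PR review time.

Request latency has a causal path to log volume (request latency → cache hit ratio → log volume) and a separate causal path to PR review time (request latency → code churn → incident count → PR review time), so it is a common cause of both.
No stated relationship gives log volume a causal route to PR review time, so the correlation is explained by the shared upstream cause rather than a direct effect.

request latency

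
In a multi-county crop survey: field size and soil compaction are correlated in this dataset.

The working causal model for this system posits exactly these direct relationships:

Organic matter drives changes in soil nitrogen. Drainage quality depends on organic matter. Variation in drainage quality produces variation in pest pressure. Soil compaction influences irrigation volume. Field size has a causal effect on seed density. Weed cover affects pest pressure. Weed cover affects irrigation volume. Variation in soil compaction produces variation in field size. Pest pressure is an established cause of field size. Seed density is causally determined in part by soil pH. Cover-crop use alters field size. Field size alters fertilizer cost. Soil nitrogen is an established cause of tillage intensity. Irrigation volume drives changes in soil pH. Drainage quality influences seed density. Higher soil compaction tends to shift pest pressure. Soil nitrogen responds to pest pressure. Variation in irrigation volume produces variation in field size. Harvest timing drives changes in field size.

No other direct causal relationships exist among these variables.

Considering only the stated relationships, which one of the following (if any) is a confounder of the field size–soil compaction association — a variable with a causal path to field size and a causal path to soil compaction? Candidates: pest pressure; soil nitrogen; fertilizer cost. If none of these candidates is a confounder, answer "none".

None of the listed candidates has causal paths to both field size and soil compaction in the stated relationships, so none is a common cause.

none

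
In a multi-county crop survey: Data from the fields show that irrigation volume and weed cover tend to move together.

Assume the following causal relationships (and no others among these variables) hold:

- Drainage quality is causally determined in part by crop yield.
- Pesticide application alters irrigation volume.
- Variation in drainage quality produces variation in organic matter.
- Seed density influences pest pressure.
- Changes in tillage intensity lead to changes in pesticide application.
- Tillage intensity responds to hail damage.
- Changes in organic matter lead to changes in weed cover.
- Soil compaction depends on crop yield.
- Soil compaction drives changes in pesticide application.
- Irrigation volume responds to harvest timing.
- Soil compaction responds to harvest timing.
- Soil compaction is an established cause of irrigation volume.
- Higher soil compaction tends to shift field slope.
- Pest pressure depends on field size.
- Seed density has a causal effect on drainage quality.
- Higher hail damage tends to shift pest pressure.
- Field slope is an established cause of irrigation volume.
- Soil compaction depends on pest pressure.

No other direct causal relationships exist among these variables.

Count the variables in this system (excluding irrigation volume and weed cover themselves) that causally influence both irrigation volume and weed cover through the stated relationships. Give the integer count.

2

The common causes are: crop yield (to irrigation volume via crop yield → soil compaction → irrigation volume; to weed cover via crop yield → drainage quality → organic matter → weed cover); seed density (to irrigation volume via seed density → pest pressure → soil compaction → irrigation volume; to weed cover via seed density → drainage quality → organic matter → weed cover).
Every other variable lacks a causal path to at least one of irrigation volume and weed cover.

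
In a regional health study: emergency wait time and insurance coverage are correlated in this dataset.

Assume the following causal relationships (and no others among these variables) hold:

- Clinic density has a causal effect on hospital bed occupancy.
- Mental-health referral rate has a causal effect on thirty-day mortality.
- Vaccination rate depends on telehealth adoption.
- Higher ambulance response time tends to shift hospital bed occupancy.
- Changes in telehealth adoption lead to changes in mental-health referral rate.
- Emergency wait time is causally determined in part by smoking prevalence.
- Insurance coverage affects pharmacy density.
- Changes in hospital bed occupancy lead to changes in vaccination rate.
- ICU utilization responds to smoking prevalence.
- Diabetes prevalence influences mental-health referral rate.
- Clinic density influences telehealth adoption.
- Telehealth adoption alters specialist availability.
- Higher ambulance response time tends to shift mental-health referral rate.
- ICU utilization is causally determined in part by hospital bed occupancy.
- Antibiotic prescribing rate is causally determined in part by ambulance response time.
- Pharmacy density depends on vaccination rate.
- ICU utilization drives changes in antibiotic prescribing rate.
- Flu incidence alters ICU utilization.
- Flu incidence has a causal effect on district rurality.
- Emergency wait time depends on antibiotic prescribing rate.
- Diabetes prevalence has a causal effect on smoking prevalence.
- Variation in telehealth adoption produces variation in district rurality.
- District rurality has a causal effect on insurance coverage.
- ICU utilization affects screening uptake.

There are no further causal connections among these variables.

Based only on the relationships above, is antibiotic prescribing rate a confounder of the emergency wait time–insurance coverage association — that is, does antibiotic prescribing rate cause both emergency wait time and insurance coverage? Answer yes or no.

no

Antibiotic prescribing rate has no stated causal path to insurance coverage. A confounder must cause both variables, so antibiotic prescribing rate does not qualify.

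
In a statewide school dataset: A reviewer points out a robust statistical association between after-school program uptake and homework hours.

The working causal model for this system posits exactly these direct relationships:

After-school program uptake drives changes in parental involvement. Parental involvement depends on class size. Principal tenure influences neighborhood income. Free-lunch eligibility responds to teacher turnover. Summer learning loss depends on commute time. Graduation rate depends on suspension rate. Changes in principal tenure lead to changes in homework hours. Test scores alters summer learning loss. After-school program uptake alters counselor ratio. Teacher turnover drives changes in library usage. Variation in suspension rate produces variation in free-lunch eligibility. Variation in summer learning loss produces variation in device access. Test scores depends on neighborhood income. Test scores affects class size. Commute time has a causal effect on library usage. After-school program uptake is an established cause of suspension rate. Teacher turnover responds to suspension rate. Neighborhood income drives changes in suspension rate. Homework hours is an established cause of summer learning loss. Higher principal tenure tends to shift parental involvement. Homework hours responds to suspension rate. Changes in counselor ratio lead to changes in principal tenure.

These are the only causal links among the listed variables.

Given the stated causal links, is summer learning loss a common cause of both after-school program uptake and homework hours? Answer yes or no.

no

Summer learning loss has no stated causal path to either after-school program uptake or homework hours. A confounder must cause both variables, so summer learning loss does not qualify.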